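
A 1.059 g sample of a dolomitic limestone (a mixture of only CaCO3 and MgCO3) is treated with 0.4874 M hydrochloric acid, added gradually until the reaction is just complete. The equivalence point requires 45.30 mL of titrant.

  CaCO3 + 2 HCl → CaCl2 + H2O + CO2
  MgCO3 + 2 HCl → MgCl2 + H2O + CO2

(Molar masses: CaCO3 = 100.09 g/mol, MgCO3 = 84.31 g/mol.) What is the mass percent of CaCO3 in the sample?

n(HCl) = 0.04530 × 0.4874 = 0.02208 mol
Let x = n(CaCO3), y = n(MgCO3).
Titrant: 2x + 2y = 0.02208;  mass: 100.09x + 84.31y = 1.059
Solving, x = 8.127 × 10^-3 mol, y = 2.912 × 10^-3 mol
mass of CaCO3 = 8.127 × 10^-3 × 100.09 = 0.8135 g
% CaCO3 = 0.8135 / 1.059 × 100 = 76.82 %

76.82 %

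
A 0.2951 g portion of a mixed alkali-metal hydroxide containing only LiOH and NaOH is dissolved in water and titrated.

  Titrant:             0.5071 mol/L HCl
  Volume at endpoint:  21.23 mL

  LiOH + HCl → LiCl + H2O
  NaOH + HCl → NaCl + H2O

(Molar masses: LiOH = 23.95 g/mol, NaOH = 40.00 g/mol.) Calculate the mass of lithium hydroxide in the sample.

n(HCl) = 0.02123 × 0.5071 = 0.01077 mol
Let x = n(LiOH), y = n(NaOH).
Titrant: 1x + 1y = 0.01077;  mass: 23.95x + 40.00y = 0.2951
Solving, x = 8.444 × 10^-3 mol, y = 2.322 × 10^-3 mol
mass of LiOH = 8.444 × 10^-3 × 23.95 = 0.2022 g

0.2022 g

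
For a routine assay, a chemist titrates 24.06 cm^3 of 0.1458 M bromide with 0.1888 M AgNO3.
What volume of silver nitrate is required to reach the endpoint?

Ag^+ + Br^- → AgBr(s)
n(Br-) = 0.02406 L × 0.1458 mol/L = 3.508 × 10^-3 mol
n(AgNO3) = 3.508 × 10^-3 mol (1:1 stoichiometry)
V(AgNO3) = 3.508 × 10^-3 mol / 0.1888 mol/L = 0.01858 L = 18.58 mL

18.58 mL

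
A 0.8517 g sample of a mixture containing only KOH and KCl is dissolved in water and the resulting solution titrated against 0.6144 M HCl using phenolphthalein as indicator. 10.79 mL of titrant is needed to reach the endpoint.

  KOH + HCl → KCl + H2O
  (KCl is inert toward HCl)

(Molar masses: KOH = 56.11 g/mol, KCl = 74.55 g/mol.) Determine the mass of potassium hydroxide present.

n(HCl) = 0.01079 × 0.6144 = 6.629 × 10^-3 mol
Let x = n(KOH), y = n(KCl).
Titrant: 1x = 6.629 × 10^-3;  mass: 56.11x + 74.55y = 0.8517
Solving, x = 6.629 × 10^-3 mol, y = 6.435 × 10^-3 mol
mass of KOH = 6.629 × 10^-3 × 56.11 = 0.3720 g

0.3720 g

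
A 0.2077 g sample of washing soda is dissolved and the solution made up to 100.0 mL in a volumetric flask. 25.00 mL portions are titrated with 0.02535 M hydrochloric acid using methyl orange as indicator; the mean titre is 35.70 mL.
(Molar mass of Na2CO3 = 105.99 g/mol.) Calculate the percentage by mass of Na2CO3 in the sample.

Na2CO3 + 2 HCl → 2 NaCl + H2O + CO2
n(HCl) per titration = 0.03570 × 0.02535 = 9.050 × 10^-4 mol
From the 1:2 ratio, n(Na2CO3) in each aliquot = 1/2 × 9.050 × 10^-4 = 4.525 × 10^-4 mol
n(Na2CO3) in the whole flask = 4.525 × 10^-4 × 100.0/25.00 = 1.810 × 10^-3 mol
mass of Na2CO3 = 1.810 × 10^-3 × 105.99 = 0.1918 g
% Na2CO3 = 0.1918 / 0.2077 × 100 = 92.36 %

92.36 %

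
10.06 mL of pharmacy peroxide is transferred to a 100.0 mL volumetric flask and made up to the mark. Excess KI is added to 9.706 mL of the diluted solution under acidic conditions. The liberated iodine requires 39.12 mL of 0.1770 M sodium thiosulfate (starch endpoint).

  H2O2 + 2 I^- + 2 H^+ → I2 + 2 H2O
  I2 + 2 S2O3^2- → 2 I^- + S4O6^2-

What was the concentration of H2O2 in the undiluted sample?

n(S2O3^2-) = 0.03912 × 0.1770 = 6.924 × 10^-3 mol
n(I2) = n(S2O3^2-)/2 = 3.462 × 10^-3 mol
n(H2O2) in the aliquot = 3.462 × 10^-3 mol (1:1 ratio)
[H2O2]_dilute = 3.462 × 10^-3 / 0.009706 = 0.3567 mol/L
[H2O2]_original = 0.3567 × 100.0/10.06 = 3.546 mol/L

3.546 M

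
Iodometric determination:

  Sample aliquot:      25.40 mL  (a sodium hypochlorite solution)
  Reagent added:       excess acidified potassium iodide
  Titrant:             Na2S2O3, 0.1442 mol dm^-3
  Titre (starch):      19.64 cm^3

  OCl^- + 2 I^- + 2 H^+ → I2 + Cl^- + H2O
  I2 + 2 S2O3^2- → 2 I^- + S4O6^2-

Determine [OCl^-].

n(S2O3^2-) = 0.01964 × 0.1442 = 2.832 × 10^-3 mol
n(I2) = n(S2O3^2-)/2 = 1.416 × 10^-3 mol
n(OCl^-) in the aliquot = 1.416 × 10^-3 mol (1:1 ratio)
[OCl^-] = 1.416 × 10^-3 / 0.02540 = 0.05575 mol/L

0.05575 mol/L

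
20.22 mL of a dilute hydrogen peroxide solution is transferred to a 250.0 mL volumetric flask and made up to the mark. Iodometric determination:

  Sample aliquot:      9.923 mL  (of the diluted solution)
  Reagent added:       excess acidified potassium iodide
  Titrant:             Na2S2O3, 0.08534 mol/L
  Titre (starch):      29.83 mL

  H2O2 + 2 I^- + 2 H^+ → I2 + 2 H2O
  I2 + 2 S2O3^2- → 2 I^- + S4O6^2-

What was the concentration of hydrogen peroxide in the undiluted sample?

n(S2O3^2-) = 0.02983 × 0.08534 = 2.546 × 10^-3 mol
n(I2) = n(S2O3^2-)/2 = 1.273 × 10^-3 mol
n(H2O2) in the aliquot = 1.273 × 10^-3 mol (1:1 ratio)
[H2O2]_dilute = 1.273 × 10^-3 / 0.009923 = 0.1283 mol/L
[H2O2]_original = 0.1283 × 250.0/20.22 = 1.586 mol/L

1.586 mol/L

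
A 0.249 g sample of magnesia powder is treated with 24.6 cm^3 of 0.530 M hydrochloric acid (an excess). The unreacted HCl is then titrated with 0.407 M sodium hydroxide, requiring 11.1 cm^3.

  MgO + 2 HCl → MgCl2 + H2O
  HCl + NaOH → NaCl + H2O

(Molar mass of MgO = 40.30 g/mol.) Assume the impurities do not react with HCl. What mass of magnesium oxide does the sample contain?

0.172 g

n(HCl) added = 0.0246 × 0.530 = 0.0130 mol
n(NaOH) used in back-titration = 0.0111 × 0.407 = 4.52 × 10^-3 mol
n(HCl) left over = 4.52 × 10^-3 mol (1:1 ratio)
n(HCl) consumed by analyte = 0.0130 − 4.52 × 10^-3 = 8.52 × 10^-3 mol
From the 1:2 ratio, n(MgO) = 1/2 × 8.52 × 10^-3 = 4.26 × 10^-3 mol
mass of MgO = 4.26 × 10^-3 × 40.30 = 0.172 g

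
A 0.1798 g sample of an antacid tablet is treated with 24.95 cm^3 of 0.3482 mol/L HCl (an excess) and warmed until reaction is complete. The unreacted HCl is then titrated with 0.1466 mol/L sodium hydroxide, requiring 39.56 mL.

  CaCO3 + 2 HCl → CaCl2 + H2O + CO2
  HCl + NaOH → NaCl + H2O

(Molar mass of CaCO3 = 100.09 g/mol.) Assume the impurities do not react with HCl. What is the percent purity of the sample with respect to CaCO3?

n(HCl) added = 0.02495 × 0.3482 = 8.688 × 10^-3 mol
n(NaOH) used in back-titration = 0.03956 × 0.1466 = 5.799 × 10^-3 mol
n(HCl) left over = 5.799 × 10^-3 mol (1:1 ratio)
n(HCl) consumed by analyte = 8.688 × 10^-3 − 5.799 × 10^-3 = 2.888 × 10^-3 mol
From the 1:2 ratio, n(CaCO3) = 1/2 × 2.888 × 10^-3 = 1.444 × 10^-3 mol
mass of CaCO3 = 1.444 × 10^-3 × 100.09 = 0.1445 g
% CaCO3 = 0.1445 / 0.1798 × 100 = 80.39 %

80.39 %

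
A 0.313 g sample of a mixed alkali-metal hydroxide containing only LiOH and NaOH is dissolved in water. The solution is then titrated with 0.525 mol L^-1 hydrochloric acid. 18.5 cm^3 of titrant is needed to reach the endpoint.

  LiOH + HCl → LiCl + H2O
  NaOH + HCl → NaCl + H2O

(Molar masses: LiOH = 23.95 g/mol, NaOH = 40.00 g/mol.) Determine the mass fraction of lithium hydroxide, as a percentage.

n(HCl) = 0.0185 × 0.525 = 9.71 × 10^-3 mol
Let x = n(LiOH), y = n(NaOH).
Titrant: 1x + 1y = 9.71 × 10^-3;  mass: 23.95x + 40.00y = 0.313
Solving, x = 4.70 × 10^-3 mol, y = 5.01 × 10^-3 mol
mass of LiOH = 4.70 × 10^-3 × 23.95 = 0.113 g
% LiOH = 0.113 / 0.313 × 100 = 36.0 %

36.0 %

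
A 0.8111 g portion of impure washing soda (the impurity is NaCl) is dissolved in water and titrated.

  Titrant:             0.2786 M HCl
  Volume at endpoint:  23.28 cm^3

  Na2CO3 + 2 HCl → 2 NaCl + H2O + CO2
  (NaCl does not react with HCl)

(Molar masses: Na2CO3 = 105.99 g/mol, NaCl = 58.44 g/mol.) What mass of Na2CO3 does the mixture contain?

0.3437 g

n(HCl) = 0.02328 × 0.2786 = 6.486 × 10^-3 mol
Let x = n(Na2CO3), y = n(NaCl).
Titrant: 2x = 6.486 × 10^-3;  mass: 105.99x + 58.44y = 0.8111
Solving, x = 3.243 × 10^-3 mol, y = 7.998 × 10^-3 mol
mass of Na2CO3 = 3.243 × 10^-3 × 105.99 = 0.3437 g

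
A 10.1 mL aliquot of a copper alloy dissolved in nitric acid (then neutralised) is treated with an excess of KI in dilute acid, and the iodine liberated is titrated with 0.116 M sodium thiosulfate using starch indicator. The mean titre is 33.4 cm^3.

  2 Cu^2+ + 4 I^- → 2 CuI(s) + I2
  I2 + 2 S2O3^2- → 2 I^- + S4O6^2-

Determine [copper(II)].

n(S2O3^2-) = 0.0334 × 0.116 = 3.87 × 10^-3 mol
n(I2) = n(S2O3^2-)/2 = 1.94 × 10^-3 mol
From the 2:1 ratio, n(Cu2+) in the aliquot = 2/1 × 1.94 × 10^-3 = 3.87 × 10^-3 mol
[Cu2+] = 3.87 × 10^-3 / 0.0101 = 0.384 mol/L

0.384 M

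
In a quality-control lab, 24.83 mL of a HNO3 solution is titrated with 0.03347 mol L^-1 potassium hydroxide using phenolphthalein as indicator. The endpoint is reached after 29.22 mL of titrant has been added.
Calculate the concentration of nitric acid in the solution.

HNO3 + KOH → KNO3 + H2O
n(KOH) = 0.02922 L × 0.03347 mol/L = 9.780 × 10^-4 mol
n(HNO3) = 9.780 × 10^-4 mol (1:1 mole ratio)
[HNO3] = 9.780 × 10^-4 mol / 0.02483 L = 0.03939 mol/L

0.03939 mol/L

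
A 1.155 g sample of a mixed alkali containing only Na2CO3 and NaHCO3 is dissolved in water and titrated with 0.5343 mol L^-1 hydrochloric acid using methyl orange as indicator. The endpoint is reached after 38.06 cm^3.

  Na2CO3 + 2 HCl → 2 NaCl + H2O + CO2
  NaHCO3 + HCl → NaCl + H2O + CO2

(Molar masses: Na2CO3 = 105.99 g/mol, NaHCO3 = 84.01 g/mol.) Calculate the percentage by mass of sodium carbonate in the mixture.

81.87 %

n(HCl) = 0.03806 × 0.5343 = 0.02034 mol
Let x = n(Na2CO3), y = n(NaHCO3).
Titrant: 2x + 1y = 0.02034;  mass: 105.99x + 84.01y = 1.155
Solving, x = 8.921 × 10^-3 mol, y = 2.493 × 10^-3 mol
mass of Na2CO3 = 8.921 × 10^-3 × 105.99 = 0.9456 g
% Na2CO3 = 0.9456 / 1.155 × 100 = 81.87 %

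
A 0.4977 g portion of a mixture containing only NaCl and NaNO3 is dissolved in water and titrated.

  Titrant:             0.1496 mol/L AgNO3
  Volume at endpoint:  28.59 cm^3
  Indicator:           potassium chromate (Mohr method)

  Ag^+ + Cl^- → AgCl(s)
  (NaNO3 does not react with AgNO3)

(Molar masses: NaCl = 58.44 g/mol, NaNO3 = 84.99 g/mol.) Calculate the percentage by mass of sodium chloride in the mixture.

50.22 %

n(AgNO3) = 0.02859 × 0.1496 = 4.277 × 10^-3 mol
Let x = n(NaCl), y = n(NaNO3).
Titrant: 1x = 4.277 × 10^-3;  mass: 58.44x + 84.99y = 0.4977
Solving, x = 4.277 × 10^-3 mol, y = 2.915 × 10^-3 mol
mass of NaCl = 4.277 × 10^-3 × 58.44 = 0.2500 g
% NaCl = 0.2500 / 0.4977 × 100 = 50.22 %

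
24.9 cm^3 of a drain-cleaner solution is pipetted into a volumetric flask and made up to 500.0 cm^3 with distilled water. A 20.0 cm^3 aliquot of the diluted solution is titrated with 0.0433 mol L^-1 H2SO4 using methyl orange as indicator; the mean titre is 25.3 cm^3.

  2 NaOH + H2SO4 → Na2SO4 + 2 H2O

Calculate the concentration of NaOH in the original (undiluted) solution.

2.20 mol/L

n(H2SO4) = 0.0253 × 0.0433 = 1.10 × 10^-3 mol
From the 2:1 ratio, n(NaOH) in the aliquot = 2/1 × 1.10 × 10^-3 = 2.19 × 10^-3 mol
[NaOH]_dilute = 2.19 × 10^-3 / 0.0200 = 0.110 mol/L
Dilution factor = 500.0 / 24.9 = 20.08
[NaOH]_stock = 0.110 × 20.08 = 2.20 mol/L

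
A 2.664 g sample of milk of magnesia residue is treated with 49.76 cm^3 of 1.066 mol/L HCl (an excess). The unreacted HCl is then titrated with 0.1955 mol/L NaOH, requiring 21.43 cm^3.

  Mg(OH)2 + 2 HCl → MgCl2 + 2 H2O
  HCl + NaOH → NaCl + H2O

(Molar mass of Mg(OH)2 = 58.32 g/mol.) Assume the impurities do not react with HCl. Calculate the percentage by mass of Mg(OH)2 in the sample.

n(HCl) added = 0.04976 × 1.066 = 0.05304 mol
n(NaOH) used in back-titration = 0.02143 × 0.1955 = 4.190 × 10^-3 mol
n(HCl) left over = 4.190 × 10^-3 mol (1:1 ratio)
n(HCl) consumed by analyte = 0.05304 − 4.190 × 10^-3 = 0.04885 mol
From the 1:2 ratio, n(Mg(OH)2) = 1/2 × 0.04885 = 0.02443 mol
mass of Mg(OH)2 = 0.02443 × 58.32 = 1.425 g
% Mg(OH)2 = 1.425 / 2.664 × 100 = 53.48 %

53.48 %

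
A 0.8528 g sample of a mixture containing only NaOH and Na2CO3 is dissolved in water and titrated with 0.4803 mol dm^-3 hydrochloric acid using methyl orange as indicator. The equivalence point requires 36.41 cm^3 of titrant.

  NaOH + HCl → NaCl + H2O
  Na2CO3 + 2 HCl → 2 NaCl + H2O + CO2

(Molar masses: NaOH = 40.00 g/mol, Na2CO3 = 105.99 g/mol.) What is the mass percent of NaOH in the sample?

26.70 %

n(HCl) = 0.03641 × 0.4803 = 0.01749 mol
Let x = n(NaOH), y = n(Na2CO3).
Titrant: 1x + 2y = 0.01749;  mass: 40.00x + 105.99y = 0.8528
Solving, x = 5.692 × 10^-3 mol, y = 5.898 × 10^-3 mol
mass of NaOH = 5.692 × 10^-3 × 40.00 = 0.2277 g
% NaOH = 0.2277 / 0.8528 × 100 = 26.70 %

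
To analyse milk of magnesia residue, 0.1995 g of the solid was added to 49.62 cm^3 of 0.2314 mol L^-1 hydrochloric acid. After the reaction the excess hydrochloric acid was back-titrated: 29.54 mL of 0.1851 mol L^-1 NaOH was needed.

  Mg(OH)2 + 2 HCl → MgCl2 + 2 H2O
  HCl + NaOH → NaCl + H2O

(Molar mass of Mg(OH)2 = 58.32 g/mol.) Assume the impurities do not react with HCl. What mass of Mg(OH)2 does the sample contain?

n(HCl) added = 0.04962 × 0.2314 = 0.01148 mol
n(NaOH) used in back-titration = 0.02954 × 0.1851 = 5.468 × 10^-3 mol
n(HCl) left over = 5.468 × 10^-3 mol (1:1 ratio)
n(HCl) consumed by analyte = 0.01148 − 5.468 × 10^-3 = 6.014 × 10^-3 mol
From the 1:2 ratio, n(Mg(OH)2) = 1/2 × 6.014 × 10^-3 = 3.007 × 10^-3 mol
mass of Mg(OH)2 = 3.007 × 10^-3 × 58.32 = 0.1754 g

0.1754 g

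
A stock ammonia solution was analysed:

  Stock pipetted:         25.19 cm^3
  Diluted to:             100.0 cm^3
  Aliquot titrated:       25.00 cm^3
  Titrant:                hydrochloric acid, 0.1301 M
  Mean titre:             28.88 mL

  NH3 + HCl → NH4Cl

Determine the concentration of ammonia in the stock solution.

n(HCl) = 0.02888 × 0.1301 = 3.757 × 10^-3 mol
n(NH3) in the aliquot = 3.757 × 10^-3 mol (1:1 ratio)
[NH3]_dilute = 3.757 × 10^-3 / 0.02500 = 0.1503 mol/L
Dilution factor = 100.0 / 25.19 = 3.970
[NH3]_stock = 0.1503 × 3.970 = 0.5966 mol/L

0.5966 M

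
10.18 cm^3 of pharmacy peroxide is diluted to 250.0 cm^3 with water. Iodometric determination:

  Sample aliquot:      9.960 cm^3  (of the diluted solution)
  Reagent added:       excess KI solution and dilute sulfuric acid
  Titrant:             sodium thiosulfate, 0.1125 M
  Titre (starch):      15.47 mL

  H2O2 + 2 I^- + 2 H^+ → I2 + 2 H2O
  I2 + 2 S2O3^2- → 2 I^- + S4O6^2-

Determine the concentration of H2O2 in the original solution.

2.146 M

n(S2O3^2-) = 0.01547 × 0.1125 = 1.740 × 10^-3 mol
n(I2) = n(S2O3^2-)/2 = 8.702 × 10^-4 mol
n(H2O2) in the aliquot = 8.702 × 10^-4 mol (1:1 ratio)
[H2O2]_dilute = 8.702 × 10^-4 / 0.009960 = 0.08737 mol/L
[H2O2]_original = 0.08737 × 250.0/10.18 = 2.146 mol/L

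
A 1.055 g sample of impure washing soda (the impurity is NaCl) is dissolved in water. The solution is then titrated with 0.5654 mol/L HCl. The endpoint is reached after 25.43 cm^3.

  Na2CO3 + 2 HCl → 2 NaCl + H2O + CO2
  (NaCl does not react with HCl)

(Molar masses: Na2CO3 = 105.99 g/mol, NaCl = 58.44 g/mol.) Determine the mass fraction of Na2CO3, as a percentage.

n(HCl) = 0.02543 × 0.5654 = 0.01438 mol
Let x = n(Na2CO3), y = n(NaCl).
Titrant: 2x = 0.01438;  mass: 105.99x + 58.44y = 1.055
Solving, x = 7.189 × 10^-3 mol, y = 5.014 × 10^-3 mol
mass of Na2CO3 = 7.189 × 10^-3 × 105.99 = 0.7620 g
% Na2CO3 = 0.7620 / 1.055 × 100 = 72.22 %

72.22 %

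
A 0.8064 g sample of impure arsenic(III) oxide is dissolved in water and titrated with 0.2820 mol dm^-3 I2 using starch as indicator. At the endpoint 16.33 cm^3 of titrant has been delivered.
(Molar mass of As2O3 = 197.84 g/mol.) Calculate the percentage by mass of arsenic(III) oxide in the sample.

As2O3 + 2 I2 + 2 H2O → As2O5 + 4 HI
n(I2) = 0.01633 L × 0.2820 mol/L = 4.605 × 10^-3 mol
From the 1:2 ratio, n(As2O3) = 1/2 × 4.605 × 10^-3 = 2.303 × 10^-3 mol
mass of As2O3 = 2.303 × 10^-3 × 197.84 g/mol = 0.4555 g
% As2O3 = 0.4555 / 0.8064 × 100 = 56.49 %

56.49 %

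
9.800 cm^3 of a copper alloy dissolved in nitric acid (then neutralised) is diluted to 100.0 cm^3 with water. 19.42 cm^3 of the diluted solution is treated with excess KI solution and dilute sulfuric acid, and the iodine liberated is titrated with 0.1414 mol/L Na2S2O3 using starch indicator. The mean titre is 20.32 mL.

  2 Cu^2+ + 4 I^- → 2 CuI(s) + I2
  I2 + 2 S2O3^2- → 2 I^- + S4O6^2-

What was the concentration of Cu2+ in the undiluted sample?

1.510 mol/L

n(S2O3^2-) = 0.02032 × 0.1414 = 2.873 × 10^-3 mol
n(I2) = n(S2O3^2-)/2 = 1.437 × 10^-3 mol
From the 2:1 ratio, n(Cu2+) in the aliquot = 2/1 × 1.437 × 10^-3 = 2.873 × 10^-3 mol
[Cu2+]_dilute = 2.873 × 10^-3 / 0.01942 = 0.1480 mol/L
[Cu2+]_original = 0.1480 × 100.0/9.800 = 1.510 mol/L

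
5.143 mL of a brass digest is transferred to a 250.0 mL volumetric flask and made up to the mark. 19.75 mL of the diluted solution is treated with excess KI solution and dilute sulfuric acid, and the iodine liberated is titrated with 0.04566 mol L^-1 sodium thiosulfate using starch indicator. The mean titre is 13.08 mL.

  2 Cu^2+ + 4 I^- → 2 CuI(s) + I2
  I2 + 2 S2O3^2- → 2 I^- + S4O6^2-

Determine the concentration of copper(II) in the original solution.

n(S2O3^2-) = 0.01308 × 0.04566 = 5.972 × 10^-4 mol
n(I2) = n(S2O3^2-)/2 = 2.986 × 10^-4 mol
From the 2:1 ratio, n(Cu2+) in the aliquot = 2/1 × 2.986 × 10^-4 = 5.972 × 10^-4 mol
[Cu2+]_dilute = 5.972 × 10^-4 / 0.01975 = 0.03024 mol/L
[Cu2+]_original = 0.03024 × 250.0/5.143 = 1.470 mol/L

1.470 mol/L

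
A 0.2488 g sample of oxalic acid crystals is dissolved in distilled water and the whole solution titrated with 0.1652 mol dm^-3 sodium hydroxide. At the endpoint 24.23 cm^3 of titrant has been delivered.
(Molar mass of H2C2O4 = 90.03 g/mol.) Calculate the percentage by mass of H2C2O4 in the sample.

72.42 %

H2C2O4 + 2 NaOH → Na2C2O4 + 2 H2O
n(NaOH) = 0.02423 L × 0.1652 mol/L = 4.003 × 10^-3 mol
From the 1:2 ratio, n(H2C2O4) = 1/2 × 4.003 × 10^-3 = 2.001 × 10^-3 mol
mass of H2C2O4 = 2.001 × 10^-3 × 90.03 g/mol = 0.1802 g
% H2C2O4 = 0.1802 / 0.2488 × 100 = 72.42 %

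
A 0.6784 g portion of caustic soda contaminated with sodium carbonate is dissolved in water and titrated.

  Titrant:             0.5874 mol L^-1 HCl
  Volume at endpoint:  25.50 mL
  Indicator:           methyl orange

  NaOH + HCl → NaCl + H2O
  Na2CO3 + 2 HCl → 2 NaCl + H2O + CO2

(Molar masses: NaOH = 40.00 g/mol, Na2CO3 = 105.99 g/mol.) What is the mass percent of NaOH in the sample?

52.36 %

n(HCl) = 0.02550 × 0.5874 = 0.01498 mol
Let x = n(NaOH), y = n(Na2CO3).
Titrant: 1x + 2y = 0.01498;  mass: 40.00x + 105.99y = 0.6784
Solving, x = 8.880 × 10^-3 mol, y = 3.049 × 10^-3 mol
mass of NaOH = 8.880 × 10^-3 × 40.00 = 0.3552 g
% NaOH = 0.3552 / 0.6784 × 100 = 52.36 %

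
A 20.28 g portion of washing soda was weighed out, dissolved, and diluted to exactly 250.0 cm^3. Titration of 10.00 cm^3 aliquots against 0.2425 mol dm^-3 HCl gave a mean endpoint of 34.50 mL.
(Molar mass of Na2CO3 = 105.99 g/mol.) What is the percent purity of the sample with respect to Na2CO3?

54.66 %

Na2CO3 + 2 HCl → 2 NaCl + H2O + CO2
n(HCl) per titration = 0.03450 × 0.2425 = 8.366 × 10^-3 mol
From the 1:2 ratio, n(Na2CO3) in each aliquot = 1/2 × 8.366 × 10^-3 = 4.183 × 10^-3 mol
n(Na2CO3) in the whole flask = 4.183 × 10^-3 × 250.0/10.00 = 0.1046 mol
mass of Na2CO3 = 0.1046 × 105.99 = 11.08 g
% Na2CO3 = 11.08 / 20.28 × 100 = 54.66 %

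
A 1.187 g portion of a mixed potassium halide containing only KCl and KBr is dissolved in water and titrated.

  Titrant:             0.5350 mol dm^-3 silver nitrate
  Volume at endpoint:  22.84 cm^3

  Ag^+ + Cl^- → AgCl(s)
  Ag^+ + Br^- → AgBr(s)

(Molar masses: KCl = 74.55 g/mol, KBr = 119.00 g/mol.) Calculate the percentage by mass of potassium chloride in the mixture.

37.74 %

n(AgNO3) = 0.02284 × 0.5350 = 0.01222 mol
Let x = n(KCl), y = n(KBr).
Titrant: 1x + 1y = 0.01222;  mass: 74.55x + 119.00y = 1.187
Solving, x = 6.009 × 10^-3 mol, y = 6.210 × 10^-3 mol
mass of KCl = 6.009 × 10^-3 × 74.55 = 0.4480 g
% KCl = 0.4480 / 1.187 × 100 = 37.74 %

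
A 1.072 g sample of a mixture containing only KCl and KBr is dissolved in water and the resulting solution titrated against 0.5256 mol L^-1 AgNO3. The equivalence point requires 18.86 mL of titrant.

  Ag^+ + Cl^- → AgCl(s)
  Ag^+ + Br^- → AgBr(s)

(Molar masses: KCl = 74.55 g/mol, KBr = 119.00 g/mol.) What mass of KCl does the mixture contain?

n(AgNO3) = 0.01886 × 0.5256 = 9.913 × 10^-3 mol
Let x = n(KCl), y = n(KBr).
Titrant: 1x + 1y = 9.913 × 10^-3;  mass: 74.55x + 119.00y = 1.072
Solving, x = 2.421 × 10^-3 mol, y = 7.492 × 10^-3 mol
mass of KCl = 2.421 × 10^-3 × 74.55 = 0.1805 g

0.1805 g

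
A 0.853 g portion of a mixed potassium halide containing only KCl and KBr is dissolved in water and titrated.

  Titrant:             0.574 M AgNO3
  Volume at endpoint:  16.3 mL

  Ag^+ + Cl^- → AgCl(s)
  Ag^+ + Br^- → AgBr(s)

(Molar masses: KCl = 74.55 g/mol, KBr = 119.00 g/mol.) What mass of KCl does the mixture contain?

n(AgNO3) = 0.0163 × 0.574 = 9.36 × 10^-3 mol
Let x = n(KCl), y = n(KBr).
Titrant: 1x + 1y = 9.36 × 10^-3;  mass: 74.55x + 119.00y = 0.853
Solving, x = 5.86 × 10^-3 mol, y = 3.50 × 10^-3 mol
mass of KCl = 5.86 × 10^-3 × 74.55 = 0.437 g

0.437 g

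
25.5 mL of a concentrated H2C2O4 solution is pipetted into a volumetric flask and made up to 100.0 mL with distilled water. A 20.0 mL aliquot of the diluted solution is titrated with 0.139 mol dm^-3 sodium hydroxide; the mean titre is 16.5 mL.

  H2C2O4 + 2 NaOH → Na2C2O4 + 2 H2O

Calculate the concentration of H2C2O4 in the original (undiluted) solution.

0.225 mol/L

n(NaOH) = 0.0165 × 0.139 = 2.29 × 10^-3 mol
From the 1:2 ratio, n(H2C2O4) in the aliquot = 1/2 × 2.29 × 10^-3 = 1.15 × 10^-3 mol
[H2C2O4]_dilute = 1.15 × 10^-3 / 0.0200 = 0.0573 mol/L
Dilution factor = 100.0 / 25.5 = 3.922
[H2C2O4]_stock = 0.0573 × 3.922 = 0.225 mol/L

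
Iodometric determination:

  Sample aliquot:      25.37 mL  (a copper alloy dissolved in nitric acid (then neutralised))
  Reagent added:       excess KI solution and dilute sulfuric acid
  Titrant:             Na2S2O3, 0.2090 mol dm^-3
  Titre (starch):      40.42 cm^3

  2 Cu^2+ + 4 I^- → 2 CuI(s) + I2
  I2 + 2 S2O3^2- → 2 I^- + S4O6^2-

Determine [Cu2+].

n(S2O3^2-) = 0.04042 × 0.2090 = 8.448 × 10^-3 mol
n(I2) = n(S2O3^2-)/2 = 4.224 × 10^-3 mol
From the 2:1 ratio, n(Cu2+) in the aliquot = 2/1 × 4.224 × 10^-3 = 8.448 × 10^-3 mol
[Cu2+] = 8.448 × 10^-3 / 0.02537 = 0.3330 mol/L

0.3330 mol/L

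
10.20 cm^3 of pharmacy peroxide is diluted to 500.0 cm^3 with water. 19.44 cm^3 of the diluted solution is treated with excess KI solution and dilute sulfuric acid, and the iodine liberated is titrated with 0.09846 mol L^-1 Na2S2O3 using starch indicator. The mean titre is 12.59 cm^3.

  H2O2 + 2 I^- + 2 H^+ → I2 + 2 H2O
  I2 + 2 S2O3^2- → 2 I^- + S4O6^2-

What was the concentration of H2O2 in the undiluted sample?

n(S2O3^2-) = 0.01259 × 0.09846 = 1.240 × 10^-3 mol
n(I2) = n(S2O3^2-)/2 = 6.198 × 10^-4 mol
n(H2O2) in the aliquot = 6.198 × 10^-4 mol (1:1 ratio)
[H2O2]_dilute = 6.198 × 10^-4 / 0.01944 = 0.03188 mol/L
[H2O2]_original = 0.03188 × 500.0/10.20 = 1.563 mol/L

1.563 mol/L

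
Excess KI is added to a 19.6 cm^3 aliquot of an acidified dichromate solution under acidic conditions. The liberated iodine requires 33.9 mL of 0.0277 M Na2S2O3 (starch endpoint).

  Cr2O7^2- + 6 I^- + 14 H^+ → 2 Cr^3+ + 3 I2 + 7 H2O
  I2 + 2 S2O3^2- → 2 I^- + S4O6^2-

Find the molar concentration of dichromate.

0.00798 M

n(S2O3^2-) = 0.0339 × 0.0277 = 9.39 × 10^-4 mol
n(I2) = n(S2O3^2-)/2 = 4.70 × 10^-4 mol
From the 1:3 ratio, n(Cr2O7^2-) in the aliquot = 1/3 × 4.70 × 10^-4 = 1.57 × 10^-4 mol
[Cr2O7^2-] = 1.57 × 10^-4 / 0.0196 = 0.00798 mol/L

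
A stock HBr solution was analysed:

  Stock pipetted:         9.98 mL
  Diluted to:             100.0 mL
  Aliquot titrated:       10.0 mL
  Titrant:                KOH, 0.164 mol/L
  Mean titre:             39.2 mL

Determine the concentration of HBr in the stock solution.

6.44 mol/L

HBr + KOH → KBr + H2O
n(KOH) = 0.0392 × 0.164 = 6.43 × 10^-3 mol
n(HBr) in the aliquot = 6.43 × 10^-3 mol (1:1 ratio)
[HBr]_dilute = 6.43 × 10^-3 / 0.0100 = 0.643 mol/L
Dilution factor = 100.0 / 9.98 = 10.02
[HBr]_stock = 0.643 × 10.02 = 6.44 mol/L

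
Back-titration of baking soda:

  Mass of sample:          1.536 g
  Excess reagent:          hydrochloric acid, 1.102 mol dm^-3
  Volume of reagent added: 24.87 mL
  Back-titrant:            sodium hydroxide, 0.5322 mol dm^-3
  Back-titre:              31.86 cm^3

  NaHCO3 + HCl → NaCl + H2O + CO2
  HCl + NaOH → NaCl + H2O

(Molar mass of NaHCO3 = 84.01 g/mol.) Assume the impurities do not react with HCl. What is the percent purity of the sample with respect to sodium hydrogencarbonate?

57.16 %

n(HCl) added = 0.02487 × 1.102 = 0.02741 mol
n(NaOH) used in back-titration = 0.03186 × 0.5322 = 0.01696 mol
n(HCl) left over = 0.01696 mol (1:1 ratio)
n(HCl) consumed by analyte = 0.02741 − 0.01696 = 0.01045 mol
n(NaHCO3) = 0.01045 mol (1:1 ratio)
mass of NaHCO3 = 0.01045 × 84.01 = 0.8780 g
% NaHCO3 = 0.8780 / 1.536 × 100 = 57.16 %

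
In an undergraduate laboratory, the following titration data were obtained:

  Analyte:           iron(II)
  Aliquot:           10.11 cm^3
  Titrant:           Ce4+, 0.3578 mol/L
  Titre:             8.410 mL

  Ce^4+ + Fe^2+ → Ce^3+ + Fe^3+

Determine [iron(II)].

0.2976 mol/L

n(Ce4+) = 0.008410 L × 0.3578 mol/L = 3.009 × 10^-3 mol
n(Fe2+) = 3.009 × 10^-3 mol (1:1 mole ratio)
[Fe2+] = 3.009 × 10^-3 mol / 0.01011 L = 0.2976 mol/L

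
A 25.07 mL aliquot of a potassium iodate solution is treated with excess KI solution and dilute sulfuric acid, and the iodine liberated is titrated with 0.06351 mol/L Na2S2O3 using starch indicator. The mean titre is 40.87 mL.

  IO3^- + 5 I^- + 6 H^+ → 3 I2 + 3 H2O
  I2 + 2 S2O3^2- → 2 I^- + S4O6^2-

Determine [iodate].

n(S2O3^2-) = 0.04087 × 0.06351 = 2.596 × 10^-3 mol
n(I2) = n(S2O3^2-)/2 = 1.298 × 10^-3 mol
From the 1:3 ratio, n(IO3^-) in the aliquot = 1/3 × 1.298 × 10^-3 = 4.326 × 10^-4 mol
[IO3^-] = 4.326 × 10^-4 / 0.02507 = 0.01726 mol/L

0.01726 mol/L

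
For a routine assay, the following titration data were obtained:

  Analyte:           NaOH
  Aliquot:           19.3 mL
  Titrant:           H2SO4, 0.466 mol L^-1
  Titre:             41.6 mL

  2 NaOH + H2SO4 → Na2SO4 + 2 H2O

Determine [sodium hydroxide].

2.01 mol/L

n(H2SO4) = 0.0416 L × 0.466 mol/L = 0.0194 mol
From the 2:1 mole ratio, n(NaOH) = 2/1 × 0.0194 = 0.0388 mol
[NaOH] = 0.0388 mol / 0.0193 L = 2.01 mol/L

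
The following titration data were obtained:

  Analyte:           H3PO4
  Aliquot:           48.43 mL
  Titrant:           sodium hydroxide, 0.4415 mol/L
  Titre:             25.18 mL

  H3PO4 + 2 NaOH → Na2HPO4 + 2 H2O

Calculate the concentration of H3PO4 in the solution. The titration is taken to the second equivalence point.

n(NaOH) = 0.02518 L × 0.4415 mol/L = 0.01112 mol
From the 1:2 mole ratio, n(H3PO4) = 1/2 × 0.01112 = 5.558 × 10^-3 mol
[H3PO4] = 5.558 × 10^-3 mol / 0.04843 L = 0.1148 mol/L

0.1148 mol/L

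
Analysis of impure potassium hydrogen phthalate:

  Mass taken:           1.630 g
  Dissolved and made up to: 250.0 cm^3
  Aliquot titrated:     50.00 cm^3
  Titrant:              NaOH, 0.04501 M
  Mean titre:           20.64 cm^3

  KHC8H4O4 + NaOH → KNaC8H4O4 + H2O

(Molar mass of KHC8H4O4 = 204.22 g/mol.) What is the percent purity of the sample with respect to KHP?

58.20 %

n(NaOH) per titration = 0.02064 × 0.04501 = 9.290 × 10^-4 mol
n(KHC8H4O4) in each aliquot = 9.290 × 10^-4 mol (1:1 ratio)
n(KHC8H4O4) in the whole flask = 9.290 × 10^-4 × 250.0/50.00 = 4.645 × 10^-3 mol
mass of KHC8H4O4 = 4.645 × 10^-3 × 204.22 = 0.9486 g
% KHC8H4O4 = 0.9486 / 1.630 × 100 = 58.20 %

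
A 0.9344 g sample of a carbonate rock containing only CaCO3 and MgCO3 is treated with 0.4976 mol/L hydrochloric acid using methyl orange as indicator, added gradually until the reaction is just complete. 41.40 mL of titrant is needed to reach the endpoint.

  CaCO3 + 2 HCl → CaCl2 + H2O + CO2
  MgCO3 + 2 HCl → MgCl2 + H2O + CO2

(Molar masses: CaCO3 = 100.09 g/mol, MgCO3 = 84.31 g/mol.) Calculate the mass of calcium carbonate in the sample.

0.4185 g

n(HCl) = 0.04140 × 0.4976 = 0.02060 mol
Let x = n(CaCO3), y = n(MgCO3).
Titrant: 2x + 2y = 0.02060;  mass: 100.09x + 84.31y = 0.9344
Solving, x = 4.181 × 10^-3 mol, y = 6.119 × 10^-3 mol
mass of CaCO3 = 4.181 × 10^-3 × 100.09 = 0.4185 g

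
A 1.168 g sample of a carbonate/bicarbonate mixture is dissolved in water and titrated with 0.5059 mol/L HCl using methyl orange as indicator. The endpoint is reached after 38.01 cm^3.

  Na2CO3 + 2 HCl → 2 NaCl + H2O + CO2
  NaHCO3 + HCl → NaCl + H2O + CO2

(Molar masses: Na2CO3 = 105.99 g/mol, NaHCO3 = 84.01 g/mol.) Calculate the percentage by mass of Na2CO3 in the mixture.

n(HCl) = 0.03801 × 0.5059 = 0.01923 mol
Let x = n(Na2CO3), y = n(NaHCO3).
Titrant: 2x + 1y = 0.01923;  mass: 105.99x + 84.01y = 1.168
Solving, x = 7.213 × 10^-3 mol, y = 4.802 × 10^-3 mol
mass of Na2CO3 = 7.213 × 10^-3 × 105.99 = 0.7646 g
% Na2CO3 = 0.7646 / 1.168 × 100 = 65.46 %

65.46 %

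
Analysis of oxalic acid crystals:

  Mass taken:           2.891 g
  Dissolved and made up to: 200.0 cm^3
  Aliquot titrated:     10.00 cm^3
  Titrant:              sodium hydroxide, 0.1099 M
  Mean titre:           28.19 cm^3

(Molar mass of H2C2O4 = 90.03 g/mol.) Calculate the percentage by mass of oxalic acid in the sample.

H2C2O4 + 2 NaOH → Na2C2O4 + 2 H2O
n(NaOH) per titration = 0.02819 × 0.1099 = 3.098 × 10^-3 mol
From the 1:2 ratio, n(H2C2O4) in each aliquot = 1/2 × 3.098 × 10^-3 = 1.549 × 10^-3 mol
n(H2C2O4) in the whole flask = 1.549 × 10^-3 × 200.0/10.00 = 0.03098 mol
mass of H2C2O4 = 0.03098 × 90.03 = 2.789 g
% H2C2O4 = 2.789 / 2.891 × 100 = 96.48 %

96.48 %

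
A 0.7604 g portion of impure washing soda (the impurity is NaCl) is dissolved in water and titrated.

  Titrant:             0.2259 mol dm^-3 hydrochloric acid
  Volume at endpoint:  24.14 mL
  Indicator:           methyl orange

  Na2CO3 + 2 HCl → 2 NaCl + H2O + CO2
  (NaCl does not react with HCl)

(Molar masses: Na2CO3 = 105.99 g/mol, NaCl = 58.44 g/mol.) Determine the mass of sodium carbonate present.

n(HCl) = 0.02414 × 0.2259 = 5.453 × 10^-3 mol
Let x = n(Na2CO3), y = n(NaCl).
Titrant: 2x = 5.453 × 10^-3;  mass: 105.99x + 58.44y = 0.7604
Solving, x = 2.727 × 10^-3 mol, y = 8.067 × 10^-3 mol
mass of Na2CO3 = 2.727 × 10^-3 × 105.99 = 0.2890 g

0.2890 g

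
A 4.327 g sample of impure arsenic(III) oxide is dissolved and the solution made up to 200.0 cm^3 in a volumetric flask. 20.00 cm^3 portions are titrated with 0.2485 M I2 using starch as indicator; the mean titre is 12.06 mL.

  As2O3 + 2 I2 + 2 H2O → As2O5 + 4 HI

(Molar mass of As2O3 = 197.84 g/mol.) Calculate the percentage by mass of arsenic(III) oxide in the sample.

n(I2) per titration = 0.01206 × 0.2485 = 2.997 × 10^-3 mol
From the 1:2 ratio, n(As2O3) in each aliquot = 1/2 × 2.997 × 10^-3 = 1.498 × 10^-3 mol
n(As2O3) in the whole flask = 1.498 × 10^-3 × 200.0/20.00 = 0.01498 mol
mass of As2O3 = 0.01498 × 197.84 = 2.965 g
% As2O3 = 2.965 / 4.327 × 100 = 68.51 %

68.51 %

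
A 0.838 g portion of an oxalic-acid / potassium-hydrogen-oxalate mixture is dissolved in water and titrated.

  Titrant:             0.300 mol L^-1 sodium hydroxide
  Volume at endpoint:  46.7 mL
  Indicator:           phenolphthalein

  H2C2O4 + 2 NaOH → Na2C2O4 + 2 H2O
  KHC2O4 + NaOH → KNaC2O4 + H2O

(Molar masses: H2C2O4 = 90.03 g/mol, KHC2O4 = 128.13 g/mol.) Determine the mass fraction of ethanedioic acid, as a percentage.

n(NaOH) = 0.0467 × 0.300 = 0.0140 mol
Let x = n(H2C2O4), y = n(KHC2O4).
Titrant: 2x + 1y = 0.0140;  mass: 90.03x + 128.13y = 0.838
Solving, x = 5.76 × 10^-3 mol, y = 2.49 × 10^-3 mol
mass of H2C2O4 = 5.76 × 10^-3 × 90.03 = 0.518 g
% H2C2O4 = 0.518 / 0.838 × 100 = 61.9 %

61.9 %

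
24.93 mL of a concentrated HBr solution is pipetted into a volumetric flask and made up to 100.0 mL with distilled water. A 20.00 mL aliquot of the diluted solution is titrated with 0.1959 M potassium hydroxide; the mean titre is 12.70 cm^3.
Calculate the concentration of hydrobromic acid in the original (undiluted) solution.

HBr + KOH → KBr + H2O
n(KOH) = 0.01270 × 0.1959 = 2.488 × 10^-3 mol
n(HBr) in the aliquot = 2.488 × 10^-3 mol (1:1 ratio)
[HBr]_dilute = 2.488 × 10^-3 / 0.02000 = 0.1244 mol/L
Dilution factor = 100.0 / 24.93 = 4.011
[HBr]_stock = 0.1244 × 4.011 = 0.4990 mol/L

0.4990 M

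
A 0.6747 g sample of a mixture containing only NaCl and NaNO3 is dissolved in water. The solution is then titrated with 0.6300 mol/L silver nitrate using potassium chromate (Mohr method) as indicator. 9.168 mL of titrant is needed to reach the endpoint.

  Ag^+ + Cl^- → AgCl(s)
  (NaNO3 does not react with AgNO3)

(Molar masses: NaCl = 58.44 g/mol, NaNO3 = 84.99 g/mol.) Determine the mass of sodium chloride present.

n(AgNO3) = 0.009168 × 0.6300 = 5.776 × 10^-3 mol
Let x = n(NaCl), y = n(NaNO3).
Titrant: 1x = 5.776 × 10^-3;  mass: 58.44x + 84.99y = 0.6747
Solving, x = 5.776 × 10^-3 mol, y = 3.967 × 10^-3 mol
mass of NaCl = 5.776 × 10^-3 × 58.44 = 0.3375 g

0.3375 g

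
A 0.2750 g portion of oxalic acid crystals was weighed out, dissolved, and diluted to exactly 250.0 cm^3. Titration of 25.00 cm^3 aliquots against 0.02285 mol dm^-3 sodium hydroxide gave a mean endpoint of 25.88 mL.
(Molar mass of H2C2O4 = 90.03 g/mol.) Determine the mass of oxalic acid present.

H2C2O4 + 2 NaOH → Na2C2O4 + 2 H2O
n(NaOH) per titration = 0.02588 × 0.02285 = 5.914 × 10^-4 mol
From the 1:2 ratio, n(H2C2O4) in each aliquot = 1/2 × 5.914 × 10^-4 = 2.957 × 10^-4 mol
n(H2C2O4) in the whole flask = 2.957 × 10^-4 × 250.0/25.00 = 2.957 × 10^-3 mol
mass of H2C2O4 = 2.957 × 10^-3 × 90.03 = 0.2662 g

0.2662 g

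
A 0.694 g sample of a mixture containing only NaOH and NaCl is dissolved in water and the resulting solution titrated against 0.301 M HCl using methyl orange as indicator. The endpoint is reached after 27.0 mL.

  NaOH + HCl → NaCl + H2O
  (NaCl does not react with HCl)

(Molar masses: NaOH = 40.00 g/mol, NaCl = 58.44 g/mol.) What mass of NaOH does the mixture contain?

n(HCl) = 0.0270 × 0.301 = 8.13 × 10^-3 mol
Let x = n(NaOH), y = n(NaCl).
Titrant: 1x = 8.13 × 10^-3;  mass: 40.00x + 58.44y = 0.694
Solving, x = 8.13 × 10^-3 mol, y = 6.31 × 10^-3 mol
mass of NaOH = 8.13 × 10^-3 × 40.00 = 0.325 g

0.325 g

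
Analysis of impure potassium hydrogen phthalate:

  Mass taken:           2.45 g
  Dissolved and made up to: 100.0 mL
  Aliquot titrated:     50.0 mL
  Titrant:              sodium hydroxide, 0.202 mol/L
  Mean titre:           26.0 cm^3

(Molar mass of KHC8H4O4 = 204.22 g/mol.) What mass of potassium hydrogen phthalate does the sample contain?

2.15 g

KHC8H4O4 + NaOH → KNaC8H4O4 + H2O
n(NaOH) per titration = 0.0260 × 0.202 = 5.25 × 10^-3 mol
n(KHC8H4O4) in each aliquot = 5.25 × 10^-3 mol (1:1 ratio)
n(KHC8H4O4) in the whole flask = 5.25 × 10^-3 × 100.0/50.0 = 0.0105 mol
mass of KHC8H4O4 = 0.0105 × 204.22 = 2.15 g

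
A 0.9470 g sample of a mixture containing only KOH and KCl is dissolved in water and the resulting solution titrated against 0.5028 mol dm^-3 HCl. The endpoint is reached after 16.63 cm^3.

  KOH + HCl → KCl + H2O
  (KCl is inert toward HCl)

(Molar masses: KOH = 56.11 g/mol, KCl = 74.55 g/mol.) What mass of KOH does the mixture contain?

n(HCl) = 0.01663 × 0.5028 = 8.362 × 10^-3 mol
Let x = n(KOH), y = n(KCl).
Titrant: 1x = 8.362 × 10^-3;  mass: 56.11x + 74.55y = 0.9470
Solving, x = 8.362 × 10^-3 mol, y = 6.410 × 10^-3 mol
mass of KOH = 8.362 × 10^-3 × 56.11 = 0.4692 g

0.4692 g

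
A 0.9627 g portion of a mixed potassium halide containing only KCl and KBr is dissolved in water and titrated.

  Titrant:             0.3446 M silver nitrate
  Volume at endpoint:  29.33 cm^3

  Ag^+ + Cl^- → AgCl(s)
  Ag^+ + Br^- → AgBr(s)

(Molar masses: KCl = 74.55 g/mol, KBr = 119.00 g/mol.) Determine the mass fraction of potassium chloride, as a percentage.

41.82 %

n(AgNO3) = 0.02933 × 0.3446 = 0.01011 mol
Let x = n(KCl), y = n(KBr).
Titrant: 1x + 1y = 0.01011;  mass: 74.55x + 119.00y = 0.9627
Solving, x = 5.400 × 10^-3 mol, y = 4.707 × 10^-3 mol
mass of KCl = 5.400 × 10^-3 × 74.55 = 0.4026 g
% KCl = 0.4026 / 0.9627 × 100 = 41.82 %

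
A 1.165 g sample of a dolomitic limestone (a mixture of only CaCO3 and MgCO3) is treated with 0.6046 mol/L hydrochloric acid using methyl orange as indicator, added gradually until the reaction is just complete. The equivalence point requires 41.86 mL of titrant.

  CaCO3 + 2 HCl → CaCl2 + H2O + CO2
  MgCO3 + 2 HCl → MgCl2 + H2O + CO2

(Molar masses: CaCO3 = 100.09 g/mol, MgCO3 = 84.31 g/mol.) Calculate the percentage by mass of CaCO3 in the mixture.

53.42 %

n(HCl) = 0.04186 × 0.6046 = 0.02531 mol
Let x = n(CaCO3), y = n(MgCO3).
Titrant: 2x + 2y = 0.02531;  mass: 100.09x + 84.31y = 1.165
Solving, x = 6.218 × 10^-3 mol, y = 6.436 × 10^-3 mol
mass of CaCO3 = 6.218 × 10^-3 × 100.09 = 0.6223 g
% CaCO3 = 0.6223 / 1.165 × 100 = 53.42 %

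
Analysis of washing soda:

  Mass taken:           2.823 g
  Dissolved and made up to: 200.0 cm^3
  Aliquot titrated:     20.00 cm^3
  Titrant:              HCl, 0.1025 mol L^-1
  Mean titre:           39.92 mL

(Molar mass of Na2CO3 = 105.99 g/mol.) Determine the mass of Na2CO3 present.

2.168 g

Na2CO3 + 2 HCl → 2 NaCl + H2O + CO2
n(HCl) per titration = 0.03992 × 0.1025 = 4.092 × 10^-3 mol
From the 1:2 ratio, n(Na2CO3) in each aliquot = 1/2 × 4.092 × 10^-3 = 2.046 × 10^-3 mol
n(Na2CO3) in the whole flask = 2.046 × 10^-3 × 200.0/20.00 = 0.02046 mol
mass of Na2CO3 = 0.02046 × 105.99 = 2.168 g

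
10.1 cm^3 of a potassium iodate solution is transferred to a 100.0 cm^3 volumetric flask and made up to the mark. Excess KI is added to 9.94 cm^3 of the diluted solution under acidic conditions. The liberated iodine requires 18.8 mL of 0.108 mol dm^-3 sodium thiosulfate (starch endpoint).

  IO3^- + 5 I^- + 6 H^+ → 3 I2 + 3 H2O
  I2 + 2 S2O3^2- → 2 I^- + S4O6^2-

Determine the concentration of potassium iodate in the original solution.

0.337 mol/L

n(S2O3^2-) = 0.0188 × 0.108 = 2.03 × 10^-3 mol
n(I2) = n(S2O3^2-)/2 = 1.02 × 10^-3 mol
From the 1:3 ratio, n(IO3^-) in the aliquot = 1/3 × 1.02 × 10^-3 = 3.38 × 10^-4 mol
[IO3^-]_dilute = 3.38 × 10^-4 / 0.00994 = 0.0340 mol/L
[IO3^-]_original = 0.0340 × 100.0/10.1 = 0.337 mol/L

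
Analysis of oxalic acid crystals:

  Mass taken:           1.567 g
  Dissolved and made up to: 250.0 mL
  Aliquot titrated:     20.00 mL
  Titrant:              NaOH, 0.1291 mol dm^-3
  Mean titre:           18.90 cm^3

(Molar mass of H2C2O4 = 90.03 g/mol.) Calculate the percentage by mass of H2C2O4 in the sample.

H2C2O4 + 2 NaOH → Na2C2O4 + 2 H2O
n(NaOH) per titration = 0.01890 × 0.1291 = 2.440 × 10^-3 mol
From the 1:2 ratio, n(H2C2O4) in each aliquot = 1/2 × 2.440 × 10^-3 = 1.220 × 10^-3 mol
n(H2C2O4) in the whole flask = 1.220 × 10^-3 × 250.0/20.00 = 0.01525 mol
mass of H2C2O4 = 0.01525 × 90.03 = 1.373 g
% H2C2O4 = 1.373 / 1.567 × 100 = 87.62 %

87.62 %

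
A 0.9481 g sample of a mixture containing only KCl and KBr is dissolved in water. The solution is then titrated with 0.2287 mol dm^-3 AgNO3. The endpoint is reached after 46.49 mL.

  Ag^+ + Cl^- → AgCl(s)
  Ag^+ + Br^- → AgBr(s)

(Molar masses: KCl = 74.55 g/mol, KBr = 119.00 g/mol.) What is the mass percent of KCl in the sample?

n(AgNO3) = 0.04649 × 0.2287 = 0.01063 mol
Let x = n(KCl), y = n(KBr).
Titrant: 1x + 1y = 0.01063;  mass: 74.55x + 119.00y = 0.9481
Solving, x = 7.135 × 10^-3 mol, y = 3.498 × 10^-3 mol
mass of KCl = 7.135 × 10^-3 × 74.55 = 0.5319 g
% KCl = 0.5319 / 0.9481 × 100 = 56.10 %

56.10 %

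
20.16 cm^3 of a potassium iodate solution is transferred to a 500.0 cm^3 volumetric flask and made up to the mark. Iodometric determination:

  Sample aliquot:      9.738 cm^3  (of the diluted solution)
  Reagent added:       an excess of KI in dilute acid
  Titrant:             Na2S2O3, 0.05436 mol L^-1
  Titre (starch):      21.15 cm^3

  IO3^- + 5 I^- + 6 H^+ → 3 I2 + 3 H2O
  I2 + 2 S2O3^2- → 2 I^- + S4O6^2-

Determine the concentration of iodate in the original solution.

0.4880 mol/L

n(S2O3^2-) = 0.02115 × 0.05436 = 1.150 × 10^-3 mol
n(I2) = n(S2O3^2-)/2 = 5.749 × 10^-4 mol
From the 1:3 ratio, n(IO3^-) in the aliquot = 1/3 × 5.749 × 10^-4 = 1.916 × 10^-4 mol
[IO3^-]_dilute = 1.916 × 10^-4 / 0.009738 = 0.01968 mol/L
[IO3^-]_original = 0.01968 × 500.0/20.16 = 0.4880 mol/L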